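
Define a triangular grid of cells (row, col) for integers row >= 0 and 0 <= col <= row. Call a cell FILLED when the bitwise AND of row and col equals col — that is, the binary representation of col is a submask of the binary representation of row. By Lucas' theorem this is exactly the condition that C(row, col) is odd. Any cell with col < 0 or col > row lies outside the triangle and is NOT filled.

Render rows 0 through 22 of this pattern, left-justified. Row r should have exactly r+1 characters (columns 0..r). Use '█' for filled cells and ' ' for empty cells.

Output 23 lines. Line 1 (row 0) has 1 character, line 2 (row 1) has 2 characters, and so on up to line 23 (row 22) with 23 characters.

Answer: █
██
█ █
████
█   █
██  ██
█ █ █ █
████████
█       █
██      ██
█ █     █ █
████    ████
█   █   █   █
██  ██  ██  ██
█ █ █ █ █ █ █ █
████████████████
█               █
██              ██
█ █             █ █
████            ████
█   █           █   █
██  ██          ██  ██
█ █ █ █         █ █ █ █

Derivation:
r0=0: █
r1=1: ██
r2=10: █ █
r3=11: ████
r4=100: █   █
r5=101: ██  ██
r6=110: █ █ █ █
r7=111: ████████
r8=1000: █       █
r9=1001: ██      ██
r10=1010: █ █     █ █
r11=1011: ████    ████
r12=1100: █   █   █   █
r13=1101: ██  ██  ██  ██
r14=1110: █ █ █ █ █ █ █ █
r15=1111: ████████████████
r16=10000: █               █
r17=10001: ██              ██
r18=10010: █ █             █ █
r19=10011: ████            ████
r20=10100: █   █           █   █
r21=10101: ██  ██          ██  ██
r22=10110: █ █ █ █         █ █ █ █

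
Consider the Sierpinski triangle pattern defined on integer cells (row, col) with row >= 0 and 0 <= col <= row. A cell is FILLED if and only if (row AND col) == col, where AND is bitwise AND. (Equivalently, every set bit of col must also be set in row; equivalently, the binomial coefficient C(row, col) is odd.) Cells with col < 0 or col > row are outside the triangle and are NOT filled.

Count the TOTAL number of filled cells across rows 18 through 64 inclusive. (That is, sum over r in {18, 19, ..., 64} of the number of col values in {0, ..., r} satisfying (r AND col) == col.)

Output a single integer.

Answer: 644

Derivation:
r18=10010 pc2: +4 =4
r19=10011 pc3: +8 =12
r20=10100 pc2: +4 =16
r21=10101 pc3: +8 =24
r22=10110 pc3: +8 =32
r23=10111 pc4: +16 =48
r24=11000 pc2: +4 =52
r25=11001 pc3: +8 =60
r26=11010 pc3: +8 =68
r27=11011 pc4: +16 =84
r28=11100 pc3: +8 =92
r29=11101 pc4: +16 =108
r30=11110 pc4: +16 =124
r31=11111 pc5: +32 =156
r32=100000 pc1: +2 =158
r33=100001 pc2: +4 =162
r34=100010 pc2: +4 =166
r35=100011 pc3: +8 =174
r36=100100 pc2: +4 =178
r37=100101 pc3: +8 =186
r38=100110 pc3: +8 =194
r39=100111 pc4: +16 =210
r40=101000 pc2: +4 =214
r41=101001 pc3: +8 =222
r42=101010 pc3: +8 =230
r43=101011 pc4: +16 =246
r44=101100 pc3: +8 =254
r45=101101 pc4: +16 =270
r46=101110 pc4: +16 =286
r47=101111 pc5: +32 =318
r48=110000 pc2: +4 =322
r49=110001 pc3: +8 =330
r50=110010 pc3: +8 =338
r51=110011 pc4: +16 =354
r52=110100 pc3: +8 =362
r53=110101 pc4: +16 =378
r54=110110 pc4: +16 =394
r55=110111 pc5: +32 =426
r56=111000 pc3: +8 =434
r57=111001 pc4: +16 =450
r58=111010 pc4: +16 =466
r59=111011 pc5: +32 =498
r60=111100 pc4: +16 =514
r61=111101 pc5: +32 =546
r62=111110 pc5: +32 =578
r63=111111 pc6: +64 =642
r64=1000000 pc1: +2 =644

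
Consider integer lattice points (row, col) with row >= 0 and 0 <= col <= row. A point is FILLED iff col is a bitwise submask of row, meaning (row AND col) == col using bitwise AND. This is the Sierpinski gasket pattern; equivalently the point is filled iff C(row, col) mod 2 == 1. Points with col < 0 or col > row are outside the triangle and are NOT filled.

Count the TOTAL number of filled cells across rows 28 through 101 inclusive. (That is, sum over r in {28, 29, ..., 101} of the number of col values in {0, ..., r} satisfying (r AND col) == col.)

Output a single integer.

Answer: 1104

Derivation:
r28=11100 pc3: +8 =8
r29=11101 pc4: +16 =24
r30=11110 pc4: +16 =40
r31=11111 pc5: +32 =72
r32=100000 pc1: +2 =74
r33=100001 pc2: +4 =78
r34=100010 pc2: +4 =82
r35=100011 pc3: +8 =90
r36=100100 pc2: +4 =94
r37=100101 pc3: +8 =102
r38=100110 pc3: +8 =110
r39=100111 pc4: +16 =126
r40=101000 pc2: +4 =130
r41=101001 pc3: +8 =138
r42=101010 pc3: +8 =146
r43=101011 pc4: +16 =162
r44=101100 pc3: +8 =170
r45=101101 pc4: +16 =186
r46=101110 pc4: +16 =202
r47=101111 pc5: +32 =234
r48=110000 pc2: +4 =238
r49=110001 pc3: +8 =246
r50=110010 pc3: +8 =254
r51=110011 pc4: +16 =270
r52=110100 pc3: +8 =278
r53=110101 pc4: +16 =294
r54=110110 pc4: +16 =310
r55=110111 pc5: +32 =342
r56=111000 pc3: +8 =350
r57=111001 pc4: +16 =366
r58=111010 pc4: +16 =382
r59=111011 pc5: +32 =414
r60=111100 pc4: +16 =430
r61=111101 pc5: +32 =462
r62=111110 pc5: +32 =494
r63=111111 pc6: +64 =558
r64=1000000 pc1: +2 =560
r65=1000001 pc2: +4 =564
r66=1000010 pc2: +4 =568
r67=1000011 pc3: +8 =576
r68=1000100 pc2: +4 =580
r69=1000101 pc3: +8 =588
r70=1000110 pc3: +8 =596
r71=1000111 pc4: +16 =612
r72=1001000 pc2: +4 =616
r73=1001001 pc3: +8 =624
r74=1001010 pc3: +8 =632
r75=1001011 pc4: +16 =648
r76=1001100 pc3: +8 =656
r77=1001101 pc4: +16 =672
r78=1001110 pc4: +16 =688
r79=1001111 pc5: +32 =720
r80=1010000 pc2: +4 =724
r81=1010001 pc3: +8 =732
r82=1010010 pc3: +8 =740
r83=1010011 pc4: +16 =756
r84=1010100 pc3: +8 =764
r85=1010101 pc4: +16 =780
r86=1010110 pc4: +16 =796
r87=1010111 pc5: +32 =828
r88=1011000 pc3: +8 =836
r89=1011001 pc4: +16 =852
r90=1011010 pc4: +16 =868
r91=1011011 pc5: +32 =900
r92=1011100 pc4: +16 =916
r93=1011101 pc5: +32 =948
r94=1011110 pc5: +32 =980
r95=1011111 pc6: +64 =1044
r96=1100000 pc2: +4 =1048
r97=1100001 pc3: +8 =1056
r98=1100010 pc3: +8 =1064
r99=1100011 pc4: +16 =1080
r100=1100100 pc3: +8 =1088
r101=1100101 pc4: +16 =1104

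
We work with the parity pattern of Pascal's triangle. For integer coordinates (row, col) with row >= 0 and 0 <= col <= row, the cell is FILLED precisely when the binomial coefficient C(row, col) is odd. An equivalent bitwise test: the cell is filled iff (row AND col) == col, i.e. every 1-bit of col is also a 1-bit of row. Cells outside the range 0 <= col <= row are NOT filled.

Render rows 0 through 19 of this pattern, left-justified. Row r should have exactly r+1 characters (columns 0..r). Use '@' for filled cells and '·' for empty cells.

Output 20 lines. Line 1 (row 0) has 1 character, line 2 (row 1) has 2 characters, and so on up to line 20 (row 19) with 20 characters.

r0=0: @
r1=1: @@
r2=10: @·@
r3=11: @@@@
r4=100: @···@
r5=101: @@··@@
r6=110: @·@·@·@
r7=111: @@@@@@@@
r8=1000: @·······@
r9=1001: @@······@@
r10=1010: @·@·····@·@
r11=1011: @@@@····@@@@
r12=1100: @···@···@···@
r13=1101: @@··@@··@@··@@
r14=1110: @·@·@·@·@·@·@·@
r15=1111: @@@@@@@@@@@@@@@@
r16=10000: @···············@
r17=10001: @@··············@@
r18=10010: @·@·············@·@
r19=10011: @@@@············@@@@

Answer: @
@@
@·@
@@@@
@···@
@@··@@
@·@·@·@
@@@@@@@@
@·······@
@@······@@
@·@·····@·@
@@@@····@@@@
@···@···@···@
@@··@@··@@··@@
@·@·@·@·@·@·@·@
@@@@@@@@@@@@@@@@
@···············@
@@··············@@
@·@·············@·@
@@@@············@@@@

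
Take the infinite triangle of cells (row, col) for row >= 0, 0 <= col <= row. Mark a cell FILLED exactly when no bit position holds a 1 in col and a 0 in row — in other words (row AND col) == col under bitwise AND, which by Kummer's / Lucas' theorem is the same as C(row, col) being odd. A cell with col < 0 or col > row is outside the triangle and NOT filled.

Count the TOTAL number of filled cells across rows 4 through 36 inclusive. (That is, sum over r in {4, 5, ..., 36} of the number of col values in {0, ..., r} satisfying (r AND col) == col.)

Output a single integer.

Answer: 256

Derivation:
r4=100 pc1: +2 =2
r5=101 pc2: +4 =6
r6=110 pc2: +4 =10
r7=111 pc3: +8 =18
r8=1000 pc1: +2 =20
r9=1001 pc2: +4 =24
r10=1010 pc2: +4 =28
r11=1011 pc3: +8 =36
r12=1100 pc2: +4 =40
r13=1101 pc3: +8 =48
r14=1110 pc3: +8 =56
r15=1111 pc4: +16 =72
r16=10000 pc1: +2 =74
r17=10001 pc2: +4 =78
r18=10010 pc2: +4 =82
r19=10011 pc3: +8 =90
r20=10100 pc2: +4 =94
r21=10101 pc3: +8 =102
r22=10110 pc3: +8 =110
r23=10111 pc4: +16 =126
r24=11000 pc2: +4 =130
r25=11001 pc3: +8 =138
r26=11010 pc3: +8 =146
r27=11011 pc4: +16 =162
r28=11100 pc3: +8 =170
r29=11101 pc4: +16 =186
r30=11110 pc4: +16 =202
r31=11111 pc5: +32 =234
r32=100000 pc1: +2 =236
r33=100001 pc2: +4 =240
r34=100010 pc2: +4 =244
r35=100011 pc3: +8 =252
r36=100100 pc2: +4 =256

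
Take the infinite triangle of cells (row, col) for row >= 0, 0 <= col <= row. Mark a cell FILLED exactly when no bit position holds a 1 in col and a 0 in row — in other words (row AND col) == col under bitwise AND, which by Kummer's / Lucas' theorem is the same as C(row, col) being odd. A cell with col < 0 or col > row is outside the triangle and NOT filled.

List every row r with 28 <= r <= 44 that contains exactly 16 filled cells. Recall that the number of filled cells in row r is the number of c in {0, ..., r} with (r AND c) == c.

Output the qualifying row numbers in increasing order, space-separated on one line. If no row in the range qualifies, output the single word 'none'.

Answer: 29 30 39 43

Derivation:
Row r has 2^popcount(r) filled cells, so we need popcount(r) = log2(16) = 4.
Scan r = 28..44 and keep those with exactly 4 one-bits:
r=28=11100 popcount=3 -> skip
r=29=11101 popcount=4 -> KEEP
r=30=11110 popcount=4 -> KEEP
r=31=11111 popcount=5 -> skip
r=32=100000 popcount=1 -> skip
r=33=100001 popcount=2 -> skip
r=34=100010 popcount=2 -> skip
r=35=100011 popcount=3 -> skip
r=36=100100 popcount=2 -> skip
r=37=100101 popcount=3 -> skip
r=38=100110 popcount=3 -> skip
r=39=100111 popcount=4 -> KEEP
r=40=101000 popcount=2 -> skip
r=41=101001 popcount=3 -> skip
r=42=101010 popcount=3 -> skip
r=43=101011 popcount=4 -> KEEP
r=44=101100 popcount=3 -> skip
Kept rows: 29 30 39 43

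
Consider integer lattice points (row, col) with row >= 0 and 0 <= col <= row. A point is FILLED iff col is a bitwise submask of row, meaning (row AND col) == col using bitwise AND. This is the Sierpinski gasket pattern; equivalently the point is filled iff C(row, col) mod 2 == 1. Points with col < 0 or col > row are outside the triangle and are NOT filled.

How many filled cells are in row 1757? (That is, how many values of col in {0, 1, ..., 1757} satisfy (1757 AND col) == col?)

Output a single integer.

Answer: 256

Derivation:
1757 in binary = 11011011101
popcount(1757) = number of 1-bits in 11011011101 = 8
A col c satisfies (1757 AND c) == c iff every set bit of c is also set in 1757; each of the 8 set bits of 1757 can independently be on or off in c.
count = 2^8 = 256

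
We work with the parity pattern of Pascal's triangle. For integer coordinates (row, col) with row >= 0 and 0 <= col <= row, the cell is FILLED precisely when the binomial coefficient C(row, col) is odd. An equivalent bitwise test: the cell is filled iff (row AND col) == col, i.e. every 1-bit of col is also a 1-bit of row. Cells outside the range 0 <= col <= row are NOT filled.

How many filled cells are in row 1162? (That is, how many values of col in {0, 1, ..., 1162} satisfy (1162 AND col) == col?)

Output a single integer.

Answer: 16

Derivation:
1162 in binary = 10010001010
popcount(1162) = number of 1-bits in 10010001010 = 4
A col c satisfies (1162 AND c) == c iff every set bit of c is also set in 1162; each of the 4 set bits of 1162 can independently be on or off in c.
count = 2^4 = 16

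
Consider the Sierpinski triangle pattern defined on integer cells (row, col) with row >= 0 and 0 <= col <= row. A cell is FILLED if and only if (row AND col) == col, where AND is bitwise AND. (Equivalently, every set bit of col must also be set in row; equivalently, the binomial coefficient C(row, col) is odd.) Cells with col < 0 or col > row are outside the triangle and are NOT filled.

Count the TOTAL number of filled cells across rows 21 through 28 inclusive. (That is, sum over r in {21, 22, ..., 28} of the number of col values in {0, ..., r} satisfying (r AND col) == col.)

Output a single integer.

r21=10101 pc3: +8 =8
r22=10110 pc3: +8 =16
r23=10111 pc4: +16 =32
r24=11000 pc2: +4 =36
r25=11001 pc3: +8 =44
r26=11010 pc3: +8 =52
r27=11011 pc4: +16 =68
r28=11100 pc3: +8 =76

Answer: 76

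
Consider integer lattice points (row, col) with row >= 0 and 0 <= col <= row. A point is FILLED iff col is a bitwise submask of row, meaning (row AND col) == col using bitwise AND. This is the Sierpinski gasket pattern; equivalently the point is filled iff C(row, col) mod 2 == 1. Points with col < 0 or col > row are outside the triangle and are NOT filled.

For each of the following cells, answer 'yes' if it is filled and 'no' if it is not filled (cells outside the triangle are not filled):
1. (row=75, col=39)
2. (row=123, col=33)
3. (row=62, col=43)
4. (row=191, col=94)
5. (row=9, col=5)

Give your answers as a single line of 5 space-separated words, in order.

(75,39): row=0b1001011, col=0b100111, row AND col = 0b11 = 3; 3 != 39 -> empty
(123,33): row=0b1111011, col=0b100001, row AND col = 0b100001 = 33; 33 == 33 -> filled
(62,43): row=0b111110, col=0b101011, row AND col = 0b101010 = 42; 42 != 43 -> empty
(191,94): row=0b10111111, col=0b1011110, row AND col = 0b11110 = 30; 30 != 94 -> empty
(9,5): row=0b1001, col=0b101, row AND col = 0b1 = 1; 1 != 5 -> empty

Answer: no yes no no no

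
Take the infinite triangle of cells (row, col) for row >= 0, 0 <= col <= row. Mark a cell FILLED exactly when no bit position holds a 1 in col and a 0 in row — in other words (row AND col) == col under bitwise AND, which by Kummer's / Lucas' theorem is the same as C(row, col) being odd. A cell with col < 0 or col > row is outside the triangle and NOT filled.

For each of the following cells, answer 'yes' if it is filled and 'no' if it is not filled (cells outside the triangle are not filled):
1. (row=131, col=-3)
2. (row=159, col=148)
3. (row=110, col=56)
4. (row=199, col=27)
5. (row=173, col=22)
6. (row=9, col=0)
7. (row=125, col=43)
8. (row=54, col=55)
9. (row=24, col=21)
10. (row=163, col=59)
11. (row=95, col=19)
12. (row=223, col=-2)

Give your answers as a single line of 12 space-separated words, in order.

(131,-3): col outside [0, 131] -> not filled
(159,148): row=0b10011111, col=0b10010100, row AND col = 0b10010100 = 148; 148 == 148 -> filled
(110,56): row=0b1101110, col=0b111000, row AND col = 0b101000 = 40; 40 != 56 -> empty
(199,27): row=0b11000111, col=0b11011, row AND col = 0b11 = 3; 3 != 27 -> empty
(173,22): row=0b10101101, col=0b10110, row AND col = 0b100 = 4; 4 != 22 -> empty
(9,0): row=0b1001, col=0b0, row AND col = 0b0 = 0; 0 == 0 -> filled
(125,43): row=0b1111101, col=0b101011, row AND col = 0b101001 = 41; 41 != 43 -> empty
(54,55): col outside [0, 54] -> not filled
(24,21): row=0b11000, col=0b10101, row AND col = 0b10000 = 16; 16 != 21 -> empty
(163,59): row=0b10100011, col=0b111011, row AND col = 0b100011 = 35; 35 != 59 -> empty
(95,19): row=0b1011111, col=0b10011, row AND col = 0b10011 = 19; 19 == 19 -> filled
(223,-2): col outside [0, 223] -> not filled

Answer: no yes no no no yes no no no no yes no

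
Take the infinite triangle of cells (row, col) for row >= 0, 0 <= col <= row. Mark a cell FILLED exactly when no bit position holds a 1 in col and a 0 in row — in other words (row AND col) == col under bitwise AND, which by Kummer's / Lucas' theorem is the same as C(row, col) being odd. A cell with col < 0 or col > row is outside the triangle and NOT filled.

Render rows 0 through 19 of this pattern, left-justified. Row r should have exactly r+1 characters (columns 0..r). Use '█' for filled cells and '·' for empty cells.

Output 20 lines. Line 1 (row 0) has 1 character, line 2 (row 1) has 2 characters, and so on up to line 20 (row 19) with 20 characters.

r0=0: █
r1=1: ██
r2=10: █·█
r3=11: ████
r4=100: █···█
r5=101: ██··██
r6=110: █·█·█·█
r7=111: ████████
r8=1000: █·······█
r9=1001: ██······██
r10=1010: █·█·····█·█
r11=1011: ████····████
r12=1100: █···█···█···█
r13=1101: ██··██··██··██
r14=1110: █·█·█·█·█·█·█·█
r15=1111: ████████████████
r16=10000: █···············█
r17=10001: ██··············██
r18=10010: █·█·············█·█
r19=10011: ████············████

Answer: █
██
█·█
████
█···█
██··██
█·█·█·█
████████
█·······█
██······██
█·█·····█·█
████····████
█···█···█···█
██··██··██··██
█·█·█·█·█·█·█·█
████████████████
█···············█
██··············██
█·█·············█·█
████············████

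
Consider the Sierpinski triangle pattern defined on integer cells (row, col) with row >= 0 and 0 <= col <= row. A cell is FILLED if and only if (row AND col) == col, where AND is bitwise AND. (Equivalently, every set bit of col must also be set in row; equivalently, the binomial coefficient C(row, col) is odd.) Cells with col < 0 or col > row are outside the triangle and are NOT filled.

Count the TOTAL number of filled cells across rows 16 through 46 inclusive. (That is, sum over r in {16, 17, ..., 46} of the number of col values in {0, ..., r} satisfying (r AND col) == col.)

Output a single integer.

r16=10000 pc1: +2 =2
r17=10001 pc2: +4 =6
r18=10010 pc2: +4 =10
r19=10011 pc3: +8 =18
r20=10100 pc2: +4 =22
r21=10101 pc3: +8 =30
r22=10110 pc3: +8 =38
r23=10111 pc4: +16 =54
r24=11000 pc2: +4 =58
r25=11001 pc3: +8 =66
r26=11010 pc3: +8 =74
r27=11011 pc4: +16 =90
r28=11100 pc3: +8 =98
r29=11101 pc4: +16 =114
r30=11110 pc4: +16 =130
r31=11111 pc5: +32 =162
r32=100000 pc1: +2 =164
r33=100001 pc2: +4 =168
r34=100010 pc2: +4 =172
r35=100011 pc3: +8 =180
r36=100100 pc2: +4 =184
r37=100101 pc3: +8 =192
r38=100110 pc3: +8 =200
r39=100111 pc4: +16 =216
r40=101000 pc2: +4 =220
r41=101001 pc3: +8 =228
r42=101010 pc3: +8 =236
r43=101011 pc4: +16 =252
r44=101100 pc3: +8 =260
r45=101101 pc4: +16 =276
r46=101110 pc4: +16 =292

Answer: 292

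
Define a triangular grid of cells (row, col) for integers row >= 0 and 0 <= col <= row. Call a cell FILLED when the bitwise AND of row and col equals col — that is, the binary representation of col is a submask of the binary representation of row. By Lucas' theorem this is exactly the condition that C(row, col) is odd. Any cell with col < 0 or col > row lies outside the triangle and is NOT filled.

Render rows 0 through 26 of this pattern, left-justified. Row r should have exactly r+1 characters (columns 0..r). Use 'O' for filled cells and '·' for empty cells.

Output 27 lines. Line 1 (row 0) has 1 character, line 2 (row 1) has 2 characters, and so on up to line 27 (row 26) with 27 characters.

r0=0: O
r1=1: OO
r2=10: O·O
r3=11: OOOO
r4=100: O···O
r5=101: OO··OO
r6=110: O·O·O·O
r7=111: OOOOOOOO
r8=1000: O·······O
r9=1001: OO······OO
r10=1010: O·O·····O·O
r11=1011: OOOO····OOOO
r12=1100: O···O···O···O
r13=1101: OO··OO··OO··OO
r14=1110: O·O·O·O·O·O·O·O
r15=1111: OOOOOOOOOOOOOOOO
r16=10000: O···············O
r17=10001: OO··············OO
r18=10010: O·O·············O·O
r19=10011: OOOO············OOOO
r20=10100: O···O···········O···O
r21=10101: OO··OO··········OO··OO
r22=10110: O·O·O·O·········O·O·O·O
r23=10111: OOOOOOOO········OOOOOOOO
r24=11000: O·······O·······O·······O
r25=11001: OO······OO······OO······OO
r26=11010: O·O·····O·O·····O·O·····O·O

Answer: O
OO
O·O
OOOO
O···O
OO··OO
O·O·O·O
OOOOOOOO
O·······O
OO······OO
O·O·····O·O
OOOO····OOOO
O···O···O···O
OO··OO··OO··OO
O·O·O·O·O·O·O·O
OOOOOOOOOOOOOOOO
O···············O
OO··············OO
O·O·············O·O
OOOO············OOOO
O···O···········O···O
OO··OO··········OO··OO
O·O·O·O·········O·O·O·O
OOOOOOOO········OOOOOOOO
O·······O·······O·······O
OO······OO······OO······OO
O·O·····O·O·····O·O·····O·O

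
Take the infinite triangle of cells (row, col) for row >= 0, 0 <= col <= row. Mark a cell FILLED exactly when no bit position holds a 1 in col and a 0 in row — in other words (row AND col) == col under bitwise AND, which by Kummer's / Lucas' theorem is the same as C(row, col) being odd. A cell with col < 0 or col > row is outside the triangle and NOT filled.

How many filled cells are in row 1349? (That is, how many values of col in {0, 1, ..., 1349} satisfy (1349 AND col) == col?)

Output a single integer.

1349 in binary = 10101000101
popcount(1349) = number of 1-bits in 10101000101 = 5
A col c satisfies (1349 AND c) == c iff every set bit of c is also set in 1349; each of the 5 set bits of 1349 can independently be on or off in c.
count = 2^5 = 32

Answer: 32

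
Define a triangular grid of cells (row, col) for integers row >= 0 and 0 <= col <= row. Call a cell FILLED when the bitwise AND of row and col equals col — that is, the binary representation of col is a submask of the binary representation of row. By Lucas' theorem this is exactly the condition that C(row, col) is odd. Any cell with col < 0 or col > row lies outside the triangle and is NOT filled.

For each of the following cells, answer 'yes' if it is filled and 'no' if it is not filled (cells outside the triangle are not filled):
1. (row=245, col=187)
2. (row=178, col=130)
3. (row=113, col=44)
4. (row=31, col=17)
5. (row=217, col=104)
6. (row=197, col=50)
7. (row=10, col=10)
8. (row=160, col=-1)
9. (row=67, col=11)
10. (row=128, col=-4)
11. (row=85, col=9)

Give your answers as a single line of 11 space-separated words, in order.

(245,187): row=0b11110101, col=0b10111011, row AND col = 0b10110001 = 177; 177 != 187 -> empty
(178,130): row=0b10110010, col=0b10000010, row AND col = 0b10000010 = 130; 130 == 130 -> filled
(113,44): row=0b1110001, col=0b101100, row AND col = 0b100000 = 32; 32 != 44 -> empty
(31,17): row=0b11111, col=0b10001, row AND col = 0b10001 = 17; 17 == 17 -> filled
(217,104): row=0b11011001, col=0b1101000, row AND col = 0b1001000 = 72; 72 != 104 -> empty
(197,50): row=0b11000101, col=0b110010, row AND col = 0b0 = 0; 0 != 50 -> empty
(10,10): row=0b1010, col=0b1010, row AND col = 0b1010 = 10; 10 == 10 -> filled
(160,-1): col outside [0, 160] -> not filled
(67,11): row=0b1000011, col=0b1011, row AND col = 0b11 = 3; 3 != 11 -> empty
(128,-4): col outside [0, 128] -> not filled
(85,9): row=0b1010101, col=0b1001, row AND col = 0b1 = 1; 1 != 9 -> empty

Answer: no yes no yes no no yes no no no no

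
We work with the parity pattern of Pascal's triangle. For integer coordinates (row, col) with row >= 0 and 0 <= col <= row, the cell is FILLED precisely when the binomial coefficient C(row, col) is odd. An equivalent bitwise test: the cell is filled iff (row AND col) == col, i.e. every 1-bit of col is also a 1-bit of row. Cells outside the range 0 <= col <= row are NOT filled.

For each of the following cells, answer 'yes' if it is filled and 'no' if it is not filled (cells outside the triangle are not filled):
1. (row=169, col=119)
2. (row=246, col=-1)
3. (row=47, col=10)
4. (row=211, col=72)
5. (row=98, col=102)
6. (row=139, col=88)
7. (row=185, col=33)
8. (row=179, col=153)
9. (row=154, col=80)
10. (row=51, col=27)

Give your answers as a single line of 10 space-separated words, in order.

(169,119): row=0b10101001, col=0b1110111, row AND col = 0b100001 = 33; 33 != 119 -> empty
(246,-1): col outside [0, 246] -> not filled
(47,10): row=0b101111, col=0b1010, row AND col = 0b1010 = 10; 10 == 10 -> filled
(211,72): row=0b11010011, col=0b1001000, row AND col = 0b1000000 = 64; 64 != 72 -> empty
(98,102): col outside [0, 98] -> not filled
(139,88): row=0b10001011, col=0b1011000, row AND col = 0b1000 = 8; 8 != 88 -> empty
(185,33): row=0b10111001, col=0b100001, row AND col = 0b100001 = 33; 33 == 33 -> filled
(179,153): row=0b10110011, col=0b10011001, row AND col = 0b10010001 = 145; 145 != 153 -> empty
(154,80): row=0b10011010, col=0b1010000, row AND col = 0b10000 = 16; 16 != 80 -> empty
(51,27): row=0b110011, col=0b11011, row AND col = 0b10011 = 19; 19 != 27 -> empty

Answer: no no yes no no no yes no no no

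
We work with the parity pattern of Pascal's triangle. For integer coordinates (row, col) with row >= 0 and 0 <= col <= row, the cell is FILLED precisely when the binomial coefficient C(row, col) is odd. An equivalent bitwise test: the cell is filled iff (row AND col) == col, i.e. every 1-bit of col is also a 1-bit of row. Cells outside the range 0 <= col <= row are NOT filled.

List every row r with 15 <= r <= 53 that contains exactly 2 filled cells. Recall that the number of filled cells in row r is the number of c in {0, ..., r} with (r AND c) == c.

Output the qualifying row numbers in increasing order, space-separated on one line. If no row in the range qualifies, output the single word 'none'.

Row r has 2^popcount(r) filled cells, so we need popcount(r) = log2(2) = 1.
Scan r = 15..53 and keep those with exactly 1 one-bits:
r=15=1111 popcount=4 -> skip
r=16=10000 popcount=1 -> KEEP
r=17=10001 popcount=2 -> skip
r=18=10010 popcount=2 -> skip
r=19=10011 popcount=3 -> skip
r=20=10100 popcount=2 -> skip
r=21=10101 popcount=3 -> skip
r=22=10110 popcount=3 -> skip
r=23=10111 popcount=4 -> skip
r=24=11000 popcount=2 -> skip
r=25=11001 popcount=3 -> skip
r=26=11010 popcount=3 -> skip
r=27=11011 popcount=4 -> skip
r=28=11100 popcount=3 -> skip
r=29=11101 popcount=4 -> skip
r=30=11110 popcount=4 -> skip
r=31=11111 popcount=5 -> skip
r=32=100000 popcount=1 -> KEEP
r=33=100001 popcount=2 -> skip
r=34=100010 popcount=2 -> skip
r=35=100011 popcount=3 -> skip
r=36=100100 popcount=2 -> skip
r=37=100101 popcount=3 -> skip
r=38=100110 popcount=3 -> skip
r=39=100111 popcount=4 -> skip
r=40=101000 popcount=2 -> skip
r=41=101001 popcount=3 -> skip
r=42=101010 popcount=3 -> skip
r=43=101011 popcount=4 -> skip
r=44=101100 popcount=3 -> skip
r=45=101101 popcount=4 -> skip
r=46=101110 popcount=4 -> skip
r=47=101111 popcount=5 -> skip
r=48=110000 popcount=2 -> skip
r=49=110001 popcount=3 -> skip
r=50=110010 popcount=3 -> skip
r=51=110011 popcount=4 -> skip
r=52=110100 popcount=3 -> skip
r=53=110101 popcount=4 -> skip
Kept rows: 16 32

Answer: 16 32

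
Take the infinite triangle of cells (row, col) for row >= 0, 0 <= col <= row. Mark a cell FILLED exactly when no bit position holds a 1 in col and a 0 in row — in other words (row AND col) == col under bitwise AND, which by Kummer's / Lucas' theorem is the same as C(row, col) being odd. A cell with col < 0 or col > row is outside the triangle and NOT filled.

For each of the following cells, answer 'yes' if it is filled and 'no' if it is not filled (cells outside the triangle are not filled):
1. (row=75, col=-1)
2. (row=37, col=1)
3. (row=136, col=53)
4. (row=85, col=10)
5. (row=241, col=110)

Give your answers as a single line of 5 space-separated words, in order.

(75,-1): col outside [0, 75] -> not filled
(37,1): row=0b100101, col=0b1, row AND col = 0b1 = 1; 1 == 1 -> filled
(136,53): row=0b10001000, col=0b110101, row AND col = 0b0 = 0; 0 != 53 -> empty
(85,10): row=0b1010101, col=0b1010, row AND col = 0b0 = 0; 0 != 10 -> empty
(241,110): row=0b11110001, col=0b1101110, row AND col = 0b1100000 = 96; 96 != 110 -> empty

Answer: no yes no no no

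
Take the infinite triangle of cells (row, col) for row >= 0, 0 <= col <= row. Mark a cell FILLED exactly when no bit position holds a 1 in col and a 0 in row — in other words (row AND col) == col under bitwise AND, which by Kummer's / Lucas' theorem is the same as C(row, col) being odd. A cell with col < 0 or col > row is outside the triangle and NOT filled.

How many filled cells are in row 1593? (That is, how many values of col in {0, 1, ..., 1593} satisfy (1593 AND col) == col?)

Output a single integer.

Answer: 64

Derivation:
1593 in binary = 11000111001
popcount(1593) = number of 1-bits in 11000111001 = 6
A col c satisfies (1593 AND c) == c iff every set bit of c is also set in 1593; each of the 6 set bits of 1593 can independently be on or off in c.
count = 2^6 = 64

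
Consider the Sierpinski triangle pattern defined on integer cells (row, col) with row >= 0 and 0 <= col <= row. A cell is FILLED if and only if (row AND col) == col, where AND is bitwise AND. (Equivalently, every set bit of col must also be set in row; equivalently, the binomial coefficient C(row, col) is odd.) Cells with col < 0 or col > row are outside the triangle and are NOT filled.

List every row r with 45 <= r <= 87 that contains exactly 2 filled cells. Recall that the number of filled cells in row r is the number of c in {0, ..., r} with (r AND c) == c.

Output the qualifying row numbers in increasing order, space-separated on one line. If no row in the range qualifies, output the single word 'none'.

Answer: 64

Derivation:
Row r has 2^popcount(r) filled cells, so we need popcount(r) = log2(2) = 1.
Scan r = 45..87 and keep those with exactly 1 one-bits:
r=45=101101 popcount=4 -> skip
r=46=101110 popcount=4 -> skip
r=47=101111 popcount=5 -> skip
r=48=110000 popcount=2 -> skip
r=49=110001 popcount=3 -> skip
r=50=110010 popcount=3 -> skip
r=51=110011 popcount=4 -> skip
r=52=110100 popcount=3 -> skip
r=53=110101 popcount=4 -> skip
r=54=110110 popcount=4 -> skip
r=55=110111 popcount=5 -> skip
r=56=111000 popcount=3 -> skip
r=57=111001 popcount=4 -> skip
r=58=111010 popcount=4 -> skip
r=59=111011 popcount=5 -> skip
r=60=111100 popcount=4 -> skip
r=61=111101 popcount=5 -> skip
r=62=111110 popcount=5 -> skip
r=63=111111 popcount=6 -> skip
r=64=1000000 popcount=1 -> KEEP
r=65=1000001 popcount=2 -> skip
r=66=1000010 popcount=2 -> skip
r=67=1000011 popcount=3 -> skip
r=68=1000100 popcount=2 -> skip
r=69=1000101 popcount=3 -> skip
r=70=1000110 popcount=3 -> skip
r=71=1000111 popcount=4 -> skip
r=72=1001000 popcount=2 -> skip
r=73=1001001 popcount=3 -> skip
r=74=1001010 popcount=3 -> skip
r=75=1001011 popcount=4 -> skip
r=76=1001100 popcount=3 -> skip
r=77=1001101 popcount=4 -> skip
r=78=1001110 popcount=4 -> skip
r=79=1001111 popcount=5 -> skip
r=80=1010000 popcount=2 -> skip
r=81=1010001 popcount=3 -> skip
r=82=1010010 popcount=3 -> skip
r=83=1010011 popcount=4 -> skip
r=84=1010100 popcount=3 -> skip
r=85=1010101 popcount=4 -> skip
r=86=1010110 popcount=4 -> skip
r=87=1010111 popcount=5 -> skip
Kept rows: 64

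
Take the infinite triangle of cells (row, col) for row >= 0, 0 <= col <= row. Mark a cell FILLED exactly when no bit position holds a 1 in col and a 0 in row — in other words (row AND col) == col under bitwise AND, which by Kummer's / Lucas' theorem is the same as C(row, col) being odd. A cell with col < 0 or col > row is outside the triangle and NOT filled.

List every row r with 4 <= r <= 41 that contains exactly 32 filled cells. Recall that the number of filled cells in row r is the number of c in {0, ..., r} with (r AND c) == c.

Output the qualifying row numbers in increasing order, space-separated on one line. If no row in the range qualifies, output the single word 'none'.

Answer: 31

Derivation:
Row r has 2^popcount(r) filled cells, so we need popcount(r) = log2(32) = 5.
Scan r = 4..41 and keep those with exactly 5 one-bits:
r=4=100 popcount=1 -> skip
r=5=101 popcount=2 -> skip
r=6=110 popcount=2 -> skip
r=7=111 popcount=3 -> skip
r=8=1000 popcount=1 -> skip
r=9=1001 popcount=2 -> skip
r=10=1010 popcount=2 -> skip
r=11=1011 popcount=3 -> skip
r=12=1100 popcount=2 -> skip
r=13=1101 popcount=3 -> skip
r=14=1110 popcount=3 -> skip
r=15=1111 popcount=4 -> skip
r=16=10000 popcount=1 -> skip
r=17=10001 popcount=2 -> skip
r=18=10010 popcount=2 -> skip
r=19=10011 popcount=3 -> skip
r=20=10100 popcount=2 -> skip
r=21=10101 popcount=3 -> skip
r=22=10110 popcount=3 -> skip
r=23=10111 popcount=4 -> skip
r=24=11000 popcount=2 -> skip
r=25=11001 popcount=3 -> skip
r=26=11010 popcount=3 -> skip
r=27=11011 popcount=4 -> skip
r=28=11100 popcount=3 -> skip
r=29=11101 popcount=4 -> skip
r=30=11110 popcount=4 -> skip
r=31=11111 popcount=5 -> KEEP
r=32=100000 popcount=1 -> skip
r=33=100001 popcount=2 -> skip
r=34=100010 popcount=2 -> skip
r=35=100011 popcount=3 -> skip
r=36=100100 popcount=2 -> skip
r=37=100101 popcount=3 -> skip
r=38=100110 popcount=3 -> skip
r=39=100111 popcount=4 -> skip
r=40=101000 popcount=2 -> skip
r=41=101001 popcount=3 -> skip
Kept rows: 31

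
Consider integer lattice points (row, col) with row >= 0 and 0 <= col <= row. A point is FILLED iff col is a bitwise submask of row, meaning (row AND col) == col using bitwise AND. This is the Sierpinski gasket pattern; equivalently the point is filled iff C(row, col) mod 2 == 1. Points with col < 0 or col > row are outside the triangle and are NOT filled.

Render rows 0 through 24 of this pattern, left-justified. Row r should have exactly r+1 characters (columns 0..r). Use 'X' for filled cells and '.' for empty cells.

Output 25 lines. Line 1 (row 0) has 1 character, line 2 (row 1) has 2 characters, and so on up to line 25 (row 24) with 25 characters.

r0=0: X
r1=1: XX
r2=10: X.X
r3=11: XXXX
r4=100: X...X
r5=101: XX..XX
r6=110: X.X.X.X
r7=111: XXXXXXXX
r8=1000: X.......X
r9=1001: XX......XX
r10=1010: X.X.....X.X
r11=1011: XXXX....XXXX
r12=1100: X...X...X...X
r13=1101: XX..XX..XX..XX
r14=1110: X.X.X.X.X.X.X.X
r15=1111: XXXXXXXXXXXXXXXX
r16=10000: X...............X
r17=10001: XX..............XX
r18=10010: X.X.............X.X
r19=10011: XXXX............XXXX
r20=10100: X...X...........X...X
r21=10101: XX..XX..........XX..XX
r22=10110: X.X.X.X.........X.X.X.X
r23=10111: XXXXXXXX........XXXXXXXX
r24=11000: X.......X.......X.......X

Answer: X
XX
X.X
XXXX
X...X
XX..XX
X.X.X.X
XXXXXXXX
X.......X
XX......XX
X.X.....X.X
XXXX....XXXX
X...X...X...X
XX..XX..XX..XX
X.X.X.X.X.X.X.X
XXXXXXXXXXXXXXXX
X...............X
XX..............XX
X.X.............X.X
XXXX............XXXX
X...X...........X...X
XX..XX..........XX..XX
X.X.X.X.........X.X.X.X
XXXXXXXX........XXXXXXXX
X.......X.......X.......X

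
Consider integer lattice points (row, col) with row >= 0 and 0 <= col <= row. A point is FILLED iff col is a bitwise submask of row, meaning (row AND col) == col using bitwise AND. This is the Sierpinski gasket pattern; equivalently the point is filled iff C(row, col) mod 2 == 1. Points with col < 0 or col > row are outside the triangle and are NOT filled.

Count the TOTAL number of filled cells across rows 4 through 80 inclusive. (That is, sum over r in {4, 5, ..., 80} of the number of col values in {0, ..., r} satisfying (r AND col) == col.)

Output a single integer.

r4=100 pc1: +2 =2
r5=101 pc2: +4 =6
r6=110 pc2: +4 =10
r7=111 pc3: +8 =18
r8=1000 pc1: +2 =20
r9=1001 pc2: +4 =24
r10=1010 pc2: +4 =28
r11=1011 pc3: +8 =36
r12=1100 pc2: +4 =40
r13=1101 pc3: +8 =48
r14=1110 pc3: +8 =56
r15=1111 pc4: +16 =72
r16=10000 pc1: +2 =74
r17=10001 pc2: +4 =78
r18=10010 pc2: +4 =82
r19=10011 pc3: +8 =90
r20=10100 pc2: +4 =94
r21=10101 pc3: +8 =102
r22=10110 pc3: +8 =110
r23=10111 pc4: +16 =126
r24=11000 pc2: +4 =130
r25=11001 pc3: +8 =138
r26=11010 pc3: +8 =146
r27=11011 pc4: +16 =162
r28=11100 pc3: +8 =170
r29=11101 pc4: +16 =186
r30=11110 pc4: +16 =202
r31=11111 pc5: +32 =234
r32=100000 pc1: +2 =236
r33=100001 pc2: +4 =240
r34=100010 pc2: +4 =244
r35=100011 pc3: +8 =252
r36=100100 pc2: +4 =256
r37=100101 pc3: +8 =264
r38=100110 pc3: +8 =272
r39=100111 pc4: +16 =288
r40=101000 pc2: +4 =292
r41=101001 pc3: +8 =300
r42=101010 pc3: +8 =308
r43=101011 pc4: +16 =324
r44=101100 pc3: +8 =332
r45=101101 pc4: +16 =348
r46=101110 pc4: +16 =364
r47=101111 pc5: +32 =396
r48=110000 pc2: +4 =400
r49=110001 pc3: +8 =408
r50=110010 pc3: +8 =416
r51=110011 pc4: +16 =432
r52=110100 pc3: +8 =440
r53=110101 pc4: +16 =456
r54=110110 pc4: +16 =472
r55=110111 pc5: +32 =504
r56=111000 pc3: +8 =512
r57=111001 pc4: +16 =528
r58=111010 pc4: +16 =544
r59=111011 pc5: +32 =576
r60=111100 pc4: +16 =592
r61=111101 pc5: +32 =624
r62=111110 pc5: +32 =656
r63=111111 pc6: +64 =720
r64=1000000 pc1: +2 =722
r65=1000001 pc2: +4 =726
r66=1000010 pc2: +4 =730
r67=1000011 pc3: +8 =738
r68=1000100 pc2: +4 =742
r69=1000101 pc3: +8 =750
r70=1000110 pc3: +8 =758
r71=1000111 pc4: +16 =774
r72=1001000 pc2: +4 =778
r73=1001001 pc3: +8 =786
r74=1001010 pc3: +8 =794
r75=1001011 pc4: +16 =810
r76=1001100 pc3: +8 =818
r77=1001101 pc4: +16 =834
r78=1001110 pc4: +16 =850
r79=1001111 pc5: +32 =882
r80=1010000 pc2: +4 =886

Answer: 886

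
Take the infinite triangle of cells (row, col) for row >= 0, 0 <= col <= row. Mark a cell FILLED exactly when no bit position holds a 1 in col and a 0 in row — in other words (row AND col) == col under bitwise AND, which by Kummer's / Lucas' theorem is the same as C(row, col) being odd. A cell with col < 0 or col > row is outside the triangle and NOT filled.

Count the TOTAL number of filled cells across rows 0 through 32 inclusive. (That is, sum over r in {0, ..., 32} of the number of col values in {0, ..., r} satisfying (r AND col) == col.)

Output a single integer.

r0=0 pc0: +1 =1
r1=1 pc1: +2 =3
r2=10 pc1: +2 =5
r3=11 pc2: +4 =9
r4=100 pc1: +2 =11
r5=101 pc2: +4 =15
r6=110 pc2: +4 =19
r7=111 pc3: +8 =27
r8=1000 pc1: +2 =29
r9=1001 pc2: +4 =33
r10=1010 pc2: +4 =37
r11=1011 pc3: +8 =45
r12=1100 pc2: +4 =49
r13=1101 pc3: +8 =57
r14=1110 pc3: +8 =65
r15=1111 pc4: +16 =81
r16=10000 pc1: +2 =83
r17=10001 pc2: +4 =87
r18=10010 pc2: +4 =91
r19=10011 pc3: +8 =99
r20=10100 pc2: +4 =103
r21=10101 pc3: +8 =111
r22=10110 pc3: +8 =119
r23=10111 pc4: +16 =135
r24=11000 pc2: +4 =139
r25=11001 pc3: +8 =147
r26=11010 pc3: +8 =155
r27=11011 pc4: +16 =171
r28=11100 pc3: +8 =179
r29=11101 pc4: +16 =195
r30=11110 pc4: +16 =211
r31=11111 pc5: +32 =243
r32=100000 pc1: +2 =245

Answer: 245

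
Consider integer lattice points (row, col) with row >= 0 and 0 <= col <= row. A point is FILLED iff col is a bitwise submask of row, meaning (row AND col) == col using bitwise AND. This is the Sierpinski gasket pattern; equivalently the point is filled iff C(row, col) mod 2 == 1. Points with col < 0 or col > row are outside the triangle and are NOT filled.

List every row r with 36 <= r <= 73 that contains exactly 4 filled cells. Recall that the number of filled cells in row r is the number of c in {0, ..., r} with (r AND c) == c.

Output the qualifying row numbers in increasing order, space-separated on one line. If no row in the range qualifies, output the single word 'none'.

Answer: 36 40 48 65 66 68 72

Derivation:
Row r has 2^popcount(r) filled cells, so we need popcount(r) = log2(4) = 2.
Scan r = 36..73 and keep those with exactly 2 one-bits:
r=36=100100 popcount=2 -> KEEP
r=37=100101 popcount=3 -> skip
r=38=100110 popcount=3 -> skip
r=39=100111 popcount=4 -> skip
r=40=101000 popcount=2 -> KEEP
r=41=101001 popcount=3 -> skip
r=42=101010 popcount=3 -> skip
r=43=101011 popcount=4 -> skip
r=44=101100 popcount=3 -> skip
r=45=101101 popcount=4 -> skip
r=46=101110 popcount=4 -> skip
r=47=101111 popcount=5 -> skip
r=48=110000 popcount=2 -> KEEP
r=49=110001 popcount=3 -> skip
r=50=110010 popcount=3 -> skip
r=51=110011 popcount=4 -> skip
r=52=110100 popcount=3 -> skip
r=53=110101 popcount=4 -> skip
r=54=110110 popcount=4 -> skip
r=55=110111 popcount=5 -> skip
r=56=111000 popcount=3 -> skip
r=57=111001 popcount=4 -> skip
r=58=111010 popcount=4 -> skip
r=59=111011 popcount=5 -> skip
r=60=111100 popcount=4 -> skip
r=61=111101 popcount=5 -> skip
r=62=111110 popcount=5 -> skip
r=63=111111 popcount=6 -> skip
r=64=1000000 popcount=1 -> skip
r=65=1000001 popcount=2 -> KEEP
r=66=1000010 popcount=2 -> KEEP
r=67=1000011 popcount=3 -> skip
r=68=1000100 popcount=2 -> KEEP
r=69=1000101 popcount=3 -> skip
r=70=1000110 popcount=3 -> skip
r=71=1000111 popcount=4 -> skip
r=72=1001000 popcount=2 -> KEEP
r=73=1001001 popcount=3 -> skip
Kept rows: 36 40 48 65 66 68 72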